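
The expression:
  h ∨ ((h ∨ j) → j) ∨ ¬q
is always true.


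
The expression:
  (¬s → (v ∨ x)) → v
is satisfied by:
  {v: True, s: False, x: False}
  {x: True, v: True, s: False}
  {v: True, s: True, x: False}
  {x: True, v: True, s: True}
  {x: False, s: False, v: False}


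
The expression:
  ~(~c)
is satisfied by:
  {c: True}


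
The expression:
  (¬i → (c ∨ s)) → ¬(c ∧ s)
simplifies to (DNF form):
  ¬c ∨ ¬s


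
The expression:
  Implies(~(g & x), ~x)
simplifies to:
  g | ~x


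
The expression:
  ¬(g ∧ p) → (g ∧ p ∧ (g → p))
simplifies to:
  g ∧ p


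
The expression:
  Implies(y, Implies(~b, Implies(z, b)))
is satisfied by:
  {b: True, z: False, y: False}
  {z: False, y: False, b: False}
  {b: True, y: True, z: False}
  {y: True, z: False, b: False}
  {b: True, z: True, y: False}
  {z: True, b: False, y: False}
  {b: True, y: True, z: True}


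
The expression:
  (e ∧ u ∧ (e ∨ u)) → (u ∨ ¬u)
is always true.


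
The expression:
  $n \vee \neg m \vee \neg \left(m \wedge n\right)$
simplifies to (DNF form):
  $\text{True}$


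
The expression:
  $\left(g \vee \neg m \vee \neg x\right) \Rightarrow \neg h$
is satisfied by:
  {x: True, m: True, h: False, g: False}
  {x: True, m: False, h: False, g: False}
  {m: True, g: False, x: False, h: False}
  {g: False, m: False, x: False, h: False}
  {g: True, x: True, m: True, h: False}
  {g: True, x: True, m: False, h: False}
  {g: True, m: True, x: False, h: False}
  {g: True, m: False, x: False, h: False}
  {h: True, x: True, m: True, g: False}


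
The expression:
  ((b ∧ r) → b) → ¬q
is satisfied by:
  {q: False}


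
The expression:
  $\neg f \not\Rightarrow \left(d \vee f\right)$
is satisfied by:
  {d: False, f: False}


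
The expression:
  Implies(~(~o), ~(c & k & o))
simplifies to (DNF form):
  ~c | ~k | ~o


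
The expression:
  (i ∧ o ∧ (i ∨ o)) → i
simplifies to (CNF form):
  True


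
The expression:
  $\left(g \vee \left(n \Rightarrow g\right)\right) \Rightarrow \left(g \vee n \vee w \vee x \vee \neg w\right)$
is always true.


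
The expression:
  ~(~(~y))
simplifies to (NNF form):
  ~y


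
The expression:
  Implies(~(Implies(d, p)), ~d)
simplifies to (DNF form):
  p | ~d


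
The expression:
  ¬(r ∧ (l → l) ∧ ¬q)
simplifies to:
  q ∨ ¬r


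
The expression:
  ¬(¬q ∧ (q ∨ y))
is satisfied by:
  {q: True, y: False}
  {y: False, q: False}
  {y: True, q: True}


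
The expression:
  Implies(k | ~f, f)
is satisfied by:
  {f: True}


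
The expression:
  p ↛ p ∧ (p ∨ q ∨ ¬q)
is never true.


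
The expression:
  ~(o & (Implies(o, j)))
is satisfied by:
  {o: False, j: False}
  {j: True, o: False}
  {o: True, j: False}


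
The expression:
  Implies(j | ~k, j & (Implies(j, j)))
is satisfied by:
  {k: True, j: True}
  {k: True, j: False}
  {j: True, k: False}


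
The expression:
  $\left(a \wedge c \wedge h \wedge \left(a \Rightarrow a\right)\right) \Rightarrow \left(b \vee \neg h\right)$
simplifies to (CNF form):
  $b \vee \neg a \vee \neg c \vee \neg h$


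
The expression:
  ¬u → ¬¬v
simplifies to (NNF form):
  u ∨ v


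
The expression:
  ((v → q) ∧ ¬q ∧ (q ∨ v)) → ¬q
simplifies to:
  True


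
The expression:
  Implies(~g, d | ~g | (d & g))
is always true.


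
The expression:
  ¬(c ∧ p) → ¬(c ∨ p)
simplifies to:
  (c ∧ p) ∨ (¬c ∧ ¬p)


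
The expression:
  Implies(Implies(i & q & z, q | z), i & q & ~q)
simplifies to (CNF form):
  False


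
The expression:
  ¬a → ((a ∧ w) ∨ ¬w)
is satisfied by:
  {a: True, w: False}
  {w: False, a: False}
  {w: True, a: True}


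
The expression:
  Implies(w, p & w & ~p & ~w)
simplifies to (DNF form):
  ~w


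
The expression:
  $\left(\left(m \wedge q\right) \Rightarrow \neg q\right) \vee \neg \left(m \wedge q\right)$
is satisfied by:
  {m: False, q: False}
  {q: True, m: False}
  {m: True, q: False}


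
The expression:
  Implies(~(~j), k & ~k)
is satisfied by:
  {j: False}


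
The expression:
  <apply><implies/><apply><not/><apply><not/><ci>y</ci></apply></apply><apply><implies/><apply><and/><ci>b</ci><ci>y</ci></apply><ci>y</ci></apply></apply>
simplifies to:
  <true/>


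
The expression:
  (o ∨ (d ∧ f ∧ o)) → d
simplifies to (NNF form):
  d ∨ ¬o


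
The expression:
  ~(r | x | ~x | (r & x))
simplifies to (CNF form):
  False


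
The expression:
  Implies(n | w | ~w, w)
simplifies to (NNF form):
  w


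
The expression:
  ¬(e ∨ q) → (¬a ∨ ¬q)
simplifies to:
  True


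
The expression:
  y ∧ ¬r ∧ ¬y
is never true.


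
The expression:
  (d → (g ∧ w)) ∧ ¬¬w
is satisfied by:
  {w: True, g: True, d: False}
  {w: True, g: False, d: False}
  {w: True, d: True, g: True}


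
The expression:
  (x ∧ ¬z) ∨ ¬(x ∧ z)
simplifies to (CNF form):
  ¬x ∨ ¬z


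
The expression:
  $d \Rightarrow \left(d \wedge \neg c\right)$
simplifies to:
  $\neg c \vee \neg d$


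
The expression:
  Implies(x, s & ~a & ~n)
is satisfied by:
  {s: True, a: False, n: False, x: False}
  {s: False, a: False, n: False, x: False}
  {s: True, n: True, a: False, x: False}
  {n: True, s: False, a: False, x: False}
  {s: True, a: True, n: False, x: False}
  {a: True, s: False, n: False, x: False}
  {s: True, n: True, a: True, x: False}
  {n: True, a: True, s: False, x: False}
  {x: True, s: True, a: False, n: False}


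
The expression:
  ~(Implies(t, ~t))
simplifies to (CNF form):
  t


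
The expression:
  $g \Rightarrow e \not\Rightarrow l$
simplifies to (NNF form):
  $\left(e \wedge \neg l\right) \vee \neg g$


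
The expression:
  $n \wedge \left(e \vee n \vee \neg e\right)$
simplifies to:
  $n$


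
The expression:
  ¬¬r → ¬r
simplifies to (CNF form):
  ¬r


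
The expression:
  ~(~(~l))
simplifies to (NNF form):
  ~l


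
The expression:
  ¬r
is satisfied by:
  {r: False}


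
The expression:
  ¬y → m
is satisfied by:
  {y: True, m: True}
  {y: True, m: False}
  {m: True, y: False}


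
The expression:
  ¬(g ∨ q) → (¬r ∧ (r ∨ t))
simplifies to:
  g ∨ q ∨ (t ∧ ¬r)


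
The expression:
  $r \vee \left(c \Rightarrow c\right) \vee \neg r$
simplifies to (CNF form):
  $\text{True}$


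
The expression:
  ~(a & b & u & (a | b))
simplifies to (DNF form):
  ~a | ~b | ~u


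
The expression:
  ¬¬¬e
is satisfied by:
  {e: False}


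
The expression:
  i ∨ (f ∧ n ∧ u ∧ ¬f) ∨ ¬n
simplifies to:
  i ∨ ¬n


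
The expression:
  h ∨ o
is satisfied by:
  {o: True, h: True}
  {o: True, h: False}
  {h: True, o: False}


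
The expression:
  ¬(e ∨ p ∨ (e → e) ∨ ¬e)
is never true.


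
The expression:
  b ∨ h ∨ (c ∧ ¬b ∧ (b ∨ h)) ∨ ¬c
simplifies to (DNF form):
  b ∨ h ∨ ¬c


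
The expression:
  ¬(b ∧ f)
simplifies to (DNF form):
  ¬b ∨ ¬f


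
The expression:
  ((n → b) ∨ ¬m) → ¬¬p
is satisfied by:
  {n: True, p: True, m: True, b: False}
  {n: True, p: True, m: False, b: False}
  {p: True, m: True, b: False, n: False}
  {p: True, m: False, b: False, n: False}
  {n: True, p: True, b: True, m: True}
  {n: True, p: True, b: True, m: False}
  {p: True, b: True, m: True, n: False}
  {p: True, b: True, m: False, n: False}
  {n: True, b: False, m: True, p: False}


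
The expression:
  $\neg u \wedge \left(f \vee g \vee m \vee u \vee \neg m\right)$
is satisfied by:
  {u: False}


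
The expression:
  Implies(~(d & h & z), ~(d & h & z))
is always true.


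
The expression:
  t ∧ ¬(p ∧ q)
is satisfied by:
  {t: True, p: False, q: False}
  {t: True, q: True, p: False}
  {t: True, p: True, q: False}


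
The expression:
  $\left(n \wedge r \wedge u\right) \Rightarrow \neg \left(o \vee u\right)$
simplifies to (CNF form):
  $\neg n \vee \neg r \vee \neg u$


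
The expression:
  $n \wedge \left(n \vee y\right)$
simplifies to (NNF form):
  $n$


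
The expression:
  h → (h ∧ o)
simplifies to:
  o ∨ ¬h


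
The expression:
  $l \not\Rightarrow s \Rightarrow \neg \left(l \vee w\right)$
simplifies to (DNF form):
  $s \vee \neg l$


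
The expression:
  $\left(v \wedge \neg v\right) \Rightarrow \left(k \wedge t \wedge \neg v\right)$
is always true.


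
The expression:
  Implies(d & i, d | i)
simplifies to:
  True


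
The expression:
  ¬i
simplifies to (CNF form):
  ¬i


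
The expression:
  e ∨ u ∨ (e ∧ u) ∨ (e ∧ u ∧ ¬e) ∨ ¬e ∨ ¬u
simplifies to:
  True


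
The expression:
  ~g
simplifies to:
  ~g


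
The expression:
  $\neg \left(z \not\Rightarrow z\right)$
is always true.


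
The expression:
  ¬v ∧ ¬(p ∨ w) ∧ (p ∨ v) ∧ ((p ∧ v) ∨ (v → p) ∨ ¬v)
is never true.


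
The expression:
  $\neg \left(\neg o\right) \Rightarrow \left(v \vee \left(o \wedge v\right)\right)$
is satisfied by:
  {v: True, o: False}
  {o: False, v: False}
  {o: True, v: True}


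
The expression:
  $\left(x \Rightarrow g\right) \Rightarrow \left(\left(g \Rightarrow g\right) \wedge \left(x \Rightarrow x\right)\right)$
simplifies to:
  $\text{True}$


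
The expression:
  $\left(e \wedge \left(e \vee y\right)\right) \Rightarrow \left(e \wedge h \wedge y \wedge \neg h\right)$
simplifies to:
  $\neg e$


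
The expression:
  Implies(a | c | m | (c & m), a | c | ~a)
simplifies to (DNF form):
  True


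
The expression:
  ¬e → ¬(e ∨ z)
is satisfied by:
  {e: True, z: False}
  {z: False, e: False}
  {z: True, e: True}


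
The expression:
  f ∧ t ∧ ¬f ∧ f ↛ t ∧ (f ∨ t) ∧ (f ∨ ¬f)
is never true.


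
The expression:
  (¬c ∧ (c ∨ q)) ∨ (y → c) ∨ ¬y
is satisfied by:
  {q: True, c: True, y: False}
  {q: True, c: False, y: False}
  {c: True, q: False, y: False}
  {q: False, c: False, y: False}
  {y: True, q: True, c: True}
  {y: True, q: True, c: False}
  {y: True, c: True, q: False}


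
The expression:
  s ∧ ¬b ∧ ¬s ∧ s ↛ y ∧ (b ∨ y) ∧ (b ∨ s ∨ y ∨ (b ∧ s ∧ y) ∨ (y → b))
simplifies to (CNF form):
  False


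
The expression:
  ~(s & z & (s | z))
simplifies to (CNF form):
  ~s | ~z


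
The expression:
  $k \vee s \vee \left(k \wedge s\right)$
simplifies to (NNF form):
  $k \vee s$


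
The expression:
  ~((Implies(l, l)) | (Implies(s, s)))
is never true.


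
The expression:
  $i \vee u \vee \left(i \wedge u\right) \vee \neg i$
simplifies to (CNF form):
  $\text{True}$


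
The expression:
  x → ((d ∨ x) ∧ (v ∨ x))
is always true.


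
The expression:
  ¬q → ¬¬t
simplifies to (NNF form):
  q ∨ t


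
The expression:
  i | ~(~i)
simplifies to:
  i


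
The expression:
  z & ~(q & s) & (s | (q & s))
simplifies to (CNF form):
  s & z & ~q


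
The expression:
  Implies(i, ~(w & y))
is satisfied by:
  {w: False, y: False, i: False}
  {i: True, w: False, y: False}
  {y: True, w: False, i: False}
  {i: True, y: True, w: False}
  {w: True, i: False, y: False}
  {i: True, w: True, y: False}
  {y: True, w: True, i: False}


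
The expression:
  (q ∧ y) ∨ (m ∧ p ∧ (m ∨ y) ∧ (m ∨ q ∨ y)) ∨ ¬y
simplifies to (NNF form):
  q ∨ (m ∧ p) ∨ ¬y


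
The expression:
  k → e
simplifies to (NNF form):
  e ∨ ¬k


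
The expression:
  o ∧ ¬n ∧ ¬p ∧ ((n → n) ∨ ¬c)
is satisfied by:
  {o: True, n: False, p: False}


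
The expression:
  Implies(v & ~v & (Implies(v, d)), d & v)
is always true.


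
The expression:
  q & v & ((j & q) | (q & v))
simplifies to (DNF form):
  q & v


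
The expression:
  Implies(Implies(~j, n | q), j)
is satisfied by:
  {j: True, n: False, q: False}
  {q: True, j: True, n: False}
  {j: True, n: True, q: False}
  {q: True, j: True, n: True}
  {q: False, n: False, j: False}


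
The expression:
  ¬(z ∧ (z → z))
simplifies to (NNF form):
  ¬z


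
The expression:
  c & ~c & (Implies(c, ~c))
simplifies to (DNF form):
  False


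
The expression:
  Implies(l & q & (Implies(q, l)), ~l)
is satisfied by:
  {l: False, q: False}
  {q: True, l: False}
  {l: True, q: False}


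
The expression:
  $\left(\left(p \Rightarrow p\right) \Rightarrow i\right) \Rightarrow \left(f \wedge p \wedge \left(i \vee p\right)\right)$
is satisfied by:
  {p: True, f: True, i: False}
  {p: True, f: False, i: False}
  {f: True, p: False, i: False}
  {p: False, f: False, i: False}
  {i: True, p: True, f: True}


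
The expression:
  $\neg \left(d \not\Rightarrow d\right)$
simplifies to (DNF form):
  $\text{True}$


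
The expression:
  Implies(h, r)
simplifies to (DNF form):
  r | ~h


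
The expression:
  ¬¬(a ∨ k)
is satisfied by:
  {a: True, k: True}
  {a: True, k: False}
  {k: True, a: False}


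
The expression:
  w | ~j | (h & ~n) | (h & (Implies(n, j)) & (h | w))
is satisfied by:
  {h: True, w: True, j: False}
  {h: True, w: False, j: False}
  {w: True, h: False, j: False}
  {h: False, w: False, j: False}
  {j: True, h: True, w: True}
  {j: True, h: True, w: False}
  {j: True, w: True, h: False}


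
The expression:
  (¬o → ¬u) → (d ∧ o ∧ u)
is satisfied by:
  {u: True, d: True, o: False}
  {u: True, o: False, d: False}
  {u: True, d: True, o: True}


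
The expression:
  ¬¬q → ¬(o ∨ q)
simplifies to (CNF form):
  ¬q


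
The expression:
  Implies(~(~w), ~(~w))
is always true.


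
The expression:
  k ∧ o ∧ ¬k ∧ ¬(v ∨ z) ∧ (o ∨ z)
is never true.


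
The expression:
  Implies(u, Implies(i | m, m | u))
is always true.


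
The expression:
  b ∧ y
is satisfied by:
  {b: True, y: True}


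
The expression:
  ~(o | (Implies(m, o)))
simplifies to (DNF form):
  m & ~o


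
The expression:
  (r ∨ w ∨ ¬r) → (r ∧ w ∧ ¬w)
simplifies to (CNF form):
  False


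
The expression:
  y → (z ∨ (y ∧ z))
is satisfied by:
  {z: True, y: False}
  {y: False, z: False}
  {y: True, z: True}


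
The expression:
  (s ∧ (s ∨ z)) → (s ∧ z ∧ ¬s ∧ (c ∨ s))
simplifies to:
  ¬s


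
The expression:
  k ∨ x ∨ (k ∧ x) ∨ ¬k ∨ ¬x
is always true.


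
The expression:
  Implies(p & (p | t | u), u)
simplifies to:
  u | ~p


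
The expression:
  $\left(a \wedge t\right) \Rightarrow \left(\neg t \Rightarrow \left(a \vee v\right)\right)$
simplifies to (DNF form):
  $\text{True}$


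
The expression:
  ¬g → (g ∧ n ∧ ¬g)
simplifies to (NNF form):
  g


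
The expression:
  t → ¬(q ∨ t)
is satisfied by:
  {t: False}


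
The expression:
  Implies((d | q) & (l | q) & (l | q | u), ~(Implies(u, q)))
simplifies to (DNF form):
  (u & ~q) | (~d & ~q) | (~l & ~q)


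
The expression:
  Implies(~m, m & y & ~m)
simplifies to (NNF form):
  m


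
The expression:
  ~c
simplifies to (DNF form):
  ~c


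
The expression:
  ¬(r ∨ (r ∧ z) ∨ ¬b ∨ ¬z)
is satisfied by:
  {z: True, b: True, r: False}


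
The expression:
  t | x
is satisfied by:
  {x: True, t: True}
  {x: True, t: False}
  {t: True, x: False}


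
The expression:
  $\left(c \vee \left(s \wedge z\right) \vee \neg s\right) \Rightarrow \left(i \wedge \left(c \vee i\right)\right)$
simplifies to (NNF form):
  $i \vee \left(s \wedge \neg c \wedge \neg z\right)$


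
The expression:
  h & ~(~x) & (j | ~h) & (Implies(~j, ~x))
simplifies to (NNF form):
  h & j & x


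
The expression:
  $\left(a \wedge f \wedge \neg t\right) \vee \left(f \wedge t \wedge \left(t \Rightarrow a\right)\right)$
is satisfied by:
  {a: True, f: True}


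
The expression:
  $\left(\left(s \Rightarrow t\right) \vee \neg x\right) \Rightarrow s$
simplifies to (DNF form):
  $s$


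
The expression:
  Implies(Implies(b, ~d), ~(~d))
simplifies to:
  d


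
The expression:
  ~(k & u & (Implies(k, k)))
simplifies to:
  ~k | ~u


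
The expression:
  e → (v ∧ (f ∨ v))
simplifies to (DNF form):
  v ∨ ¬e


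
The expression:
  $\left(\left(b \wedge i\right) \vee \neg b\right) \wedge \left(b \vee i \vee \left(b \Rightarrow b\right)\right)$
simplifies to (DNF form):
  $i \vee \neg b$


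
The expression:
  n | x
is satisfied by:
  {n: True, x: True}
  {n: True, x: False}
  {x: True, n: False}


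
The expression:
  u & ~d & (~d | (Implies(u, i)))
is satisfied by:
  {u: True, d: False}


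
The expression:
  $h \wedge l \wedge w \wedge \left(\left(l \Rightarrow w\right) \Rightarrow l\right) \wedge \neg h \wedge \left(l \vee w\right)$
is never true.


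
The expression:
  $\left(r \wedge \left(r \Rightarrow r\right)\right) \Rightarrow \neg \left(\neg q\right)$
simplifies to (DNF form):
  $q \vee \neg r$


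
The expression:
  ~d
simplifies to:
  ~d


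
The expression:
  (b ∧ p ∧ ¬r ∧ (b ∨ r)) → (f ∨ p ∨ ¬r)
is always true.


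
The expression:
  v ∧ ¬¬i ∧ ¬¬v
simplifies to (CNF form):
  i ∧ v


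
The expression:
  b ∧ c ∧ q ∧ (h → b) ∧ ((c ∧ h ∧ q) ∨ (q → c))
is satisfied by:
  {c: True, b: True, q: True}


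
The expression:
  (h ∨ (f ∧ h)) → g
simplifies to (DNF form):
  g ∨ ¬h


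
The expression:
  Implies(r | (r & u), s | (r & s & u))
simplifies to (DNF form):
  s | ~r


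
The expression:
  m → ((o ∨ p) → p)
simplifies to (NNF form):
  p ∨ ¬m ∨ ¬o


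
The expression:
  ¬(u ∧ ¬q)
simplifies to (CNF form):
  q ∨ ¬u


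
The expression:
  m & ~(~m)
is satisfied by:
  {m: True}


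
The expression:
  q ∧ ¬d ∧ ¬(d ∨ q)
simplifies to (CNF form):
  False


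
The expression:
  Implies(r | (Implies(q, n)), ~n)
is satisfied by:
  {n: False}


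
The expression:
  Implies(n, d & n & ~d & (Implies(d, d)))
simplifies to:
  ~n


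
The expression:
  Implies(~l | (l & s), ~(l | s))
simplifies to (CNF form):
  ~s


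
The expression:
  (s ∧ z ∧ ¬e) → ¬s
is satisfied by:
  {e: True, s: False, z: False}
  {s: False, z: False, e: False}
  {z: True, e: True, s: False}
  {z: True, s: False, e: False}
  {e: True, s: True, z: False}
  {s: True, e: False, z: False}
  {z: True, s: True, e: True}


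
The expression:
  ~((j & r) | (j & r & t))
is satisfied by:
  {r: False, j: False}
  {j: True, r: False}
  {r: True, j: False}


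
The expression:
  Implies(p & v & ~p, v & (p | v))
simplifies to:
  True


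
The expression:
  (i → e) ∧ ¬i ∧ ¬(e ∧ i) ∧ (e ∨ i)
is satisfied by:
  {e: True, i: False}


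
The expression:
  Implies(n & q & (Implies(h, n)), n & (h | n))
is always true.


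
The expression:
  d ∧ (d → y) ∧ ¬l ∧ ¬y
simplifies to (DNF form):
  False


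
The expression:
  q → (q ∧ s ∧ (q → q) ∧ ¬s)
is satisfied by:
  {q: False}


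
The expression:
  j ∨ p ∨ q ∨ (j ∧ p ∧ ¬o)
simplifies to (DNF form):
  j ∨ p ∨ q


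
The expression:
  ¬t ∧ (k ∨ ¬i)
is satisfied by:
  {k: True, t: False, i: False}
  {k: False, t: False, i: False}
  {i: True, k: True, t: False}


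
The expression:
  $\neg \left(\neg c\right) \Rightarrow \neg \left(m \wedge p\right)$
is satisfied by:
  {p: False, m: False, c: False}
  {c: True, p: False, m: False}
  {m: True, p: False, c: False}
  {c: True, m: True, p: False}
  {p: True, c: False, m: False}
  {c: True, p: True, m: False}
  {m: True, p: True, c: False}


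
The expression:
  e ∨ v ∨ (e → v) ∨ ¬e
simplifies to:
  True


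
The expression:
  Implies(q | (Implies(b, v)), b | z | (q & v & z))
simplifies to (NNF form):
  b | z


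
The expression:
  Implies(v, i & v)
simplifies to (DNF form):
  i | ~v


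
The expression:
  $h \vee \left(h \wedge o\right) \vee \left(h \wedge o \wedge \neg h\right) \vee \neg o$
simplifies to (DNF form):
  $h \vee \neg o$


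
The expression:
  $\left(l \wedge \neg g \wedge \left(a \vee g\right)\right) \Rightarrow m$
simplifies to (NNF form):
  $g \vee m \vee \neg a \vee \neg l$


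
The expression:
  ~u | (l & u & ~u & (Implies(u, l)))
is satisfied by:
  {u: False}


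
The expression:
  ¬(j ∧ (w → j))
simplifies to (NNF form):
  ¬j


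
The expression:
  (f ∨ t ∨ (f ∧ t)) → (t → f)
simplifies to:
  f ∨ ¬t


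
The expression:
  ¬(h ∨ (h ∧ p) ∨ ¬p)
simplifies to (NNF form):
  p ∧ ¬h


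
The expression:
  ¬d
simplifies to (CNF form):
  ¬d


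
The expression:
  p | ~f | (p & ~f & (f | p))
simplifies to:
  p | ~f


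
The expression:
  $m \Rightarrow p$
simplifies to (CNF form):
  $p \vee \neg m$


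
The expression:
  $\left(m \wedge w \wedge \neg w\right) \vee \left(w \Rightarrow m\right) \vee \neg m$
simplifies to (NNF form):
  $\text{True}$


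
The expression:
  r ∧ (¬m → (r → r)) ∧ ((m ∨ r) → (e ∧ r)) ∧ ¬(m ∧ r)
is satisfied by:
  {e: True, r: True, m: False}


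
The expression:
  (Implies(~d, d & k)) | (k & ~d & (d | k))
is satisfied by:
  {d: True, k: True}
  {d: True, k: False}
  {k: True, d: False}


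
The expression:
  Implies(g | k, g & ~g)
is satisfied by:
  {g: False, k: False}


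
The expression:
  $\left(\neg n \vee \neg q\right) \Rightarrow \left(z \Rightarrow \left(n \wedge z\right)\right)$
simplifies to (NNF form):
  $n \vee \neg z$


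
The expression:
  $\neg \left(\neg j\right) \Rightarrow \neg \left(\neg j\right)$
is always true.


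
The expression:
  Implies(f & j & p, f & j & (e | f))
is always true.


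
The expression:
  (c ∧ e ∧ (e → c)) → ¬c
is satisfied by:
  {c: False, e: False}
  {e: True, c: False}
  {c: True, e: False}


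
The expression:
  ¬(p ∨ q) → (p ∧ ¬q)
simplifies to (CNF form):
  p ∨ q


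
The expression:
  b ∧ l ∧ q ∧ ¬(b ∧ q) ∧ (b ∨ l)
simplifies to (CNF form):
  False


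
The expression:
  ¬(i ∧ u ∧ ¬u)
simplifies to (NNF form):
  True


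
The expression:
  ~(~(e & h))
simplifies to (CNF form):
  e & h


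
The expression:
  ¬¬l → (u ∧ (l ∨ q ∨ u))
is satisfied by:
  {u: True, l: False}
  {l: False, u: False}
  {l: True, u: True}


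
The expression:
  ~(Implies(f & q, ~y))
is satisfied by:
  {f: True, y: True, q: True}


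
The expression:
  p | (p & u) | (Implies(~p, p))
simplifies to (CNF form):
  p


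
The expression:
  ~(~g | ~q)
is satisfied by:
  {g: True, q: True}


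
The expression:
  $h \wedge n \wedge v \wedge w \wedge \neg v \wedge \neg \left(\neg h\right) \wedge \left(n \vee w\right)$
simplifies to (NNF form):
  $\text{False}$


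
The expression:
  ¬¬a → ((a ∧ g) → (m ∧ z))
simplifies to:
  (m ∧ z) ∨ ¬a ∨ ¬g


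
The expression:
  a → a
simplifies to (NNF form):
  True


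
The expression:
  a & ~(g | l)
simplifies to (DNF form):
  a & ~g & ~l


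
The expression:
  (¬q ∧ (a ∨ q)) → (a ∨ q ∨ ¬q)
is always true.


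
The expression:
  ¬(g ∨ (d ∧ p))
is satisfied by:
  {g: False, p: False, d: False}
  {d: True, g: False, p: False}
  {p: True, g: False, d: False}


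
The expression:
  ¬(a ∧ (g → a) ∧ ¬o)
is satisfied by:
  {o: True, a: False}
  {a: False, o: False}
  {a: True, o: True}


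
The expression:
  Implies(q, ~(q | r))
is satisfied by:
  {q: False}


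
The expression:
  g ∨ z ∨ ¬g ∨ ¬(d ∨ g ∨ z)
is always true.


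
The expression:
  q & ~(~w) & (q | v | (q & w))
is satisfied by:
  {w: True, q: True}


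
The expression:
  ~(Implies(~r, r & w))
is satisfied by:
  {r: False}


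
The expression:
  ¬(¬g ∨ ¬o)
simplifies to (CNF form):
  g ∧ o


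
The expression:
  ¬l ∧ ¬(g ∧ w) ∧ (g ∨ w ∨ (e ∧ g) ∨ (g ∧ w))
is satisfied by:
  {g: True, l: False, w: False}
  {w: True, l: False, g: False}


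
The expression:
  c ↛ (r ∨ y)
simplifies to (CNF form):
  c ∧ ¬r ∧ ¬y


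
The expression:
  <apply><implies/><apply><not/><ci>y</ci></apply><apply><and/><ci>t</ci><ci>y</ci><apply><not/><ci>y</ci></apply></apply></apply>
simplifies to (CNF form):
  <ci>y</ci>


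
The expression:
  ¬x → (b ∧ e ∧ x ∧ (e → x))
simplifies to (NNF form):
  x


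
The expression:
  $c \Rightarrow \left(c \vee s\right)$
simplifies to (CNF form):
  $\text{True}$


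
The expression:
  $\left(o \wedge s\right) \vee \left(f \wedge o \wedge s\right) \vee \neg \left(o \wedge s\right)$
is always true.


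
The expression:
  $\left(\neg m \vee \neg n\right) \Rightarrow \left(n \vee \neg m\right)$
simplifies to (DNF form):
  $n \vee \neg m$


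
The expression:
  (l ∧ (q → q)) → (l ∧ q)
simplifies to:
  q ∨ ¬l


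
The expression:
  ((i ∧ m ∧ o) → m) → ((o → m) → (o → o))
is always true.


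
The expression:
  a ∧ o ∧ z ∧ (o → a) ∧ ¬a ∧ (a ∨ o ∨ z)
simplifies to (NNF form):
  False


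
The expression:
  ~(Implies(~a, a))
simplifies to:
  ~a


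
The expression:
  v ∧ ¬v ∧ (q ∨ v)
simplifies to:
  False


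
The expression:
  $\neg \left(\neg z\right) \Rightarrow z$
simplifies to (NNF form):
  $\text{True}$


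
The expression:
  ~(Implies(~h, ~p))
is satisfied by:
  {p: True, h: False}


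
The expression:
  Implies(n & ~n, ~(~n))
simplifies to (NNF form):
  True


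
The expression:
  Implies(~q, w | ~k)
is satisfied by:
  {w: True, q: True, k: False}
  {w: True, k: False, q: False}
  {q: True, k: False, w: False}
  {q: False, k: False, w: False}
  {w: True, q: True, k: True}
  {w: True, k: True, q: False}
  {q: True, k: True, w: False}


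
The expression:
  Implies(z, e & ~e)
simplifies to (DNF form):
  ~z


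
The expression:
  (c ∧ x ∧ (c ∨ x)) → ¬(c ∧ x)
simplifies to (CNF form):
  ¬c ∨ ¬x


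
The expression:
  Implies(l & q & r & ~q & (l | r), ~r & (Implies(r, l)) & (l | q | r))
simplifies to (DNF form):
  True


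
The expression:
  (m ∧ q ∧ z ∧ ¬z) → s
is always true.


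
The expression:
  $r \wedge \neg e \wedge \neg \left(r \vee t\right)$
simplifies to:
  $\text{False}$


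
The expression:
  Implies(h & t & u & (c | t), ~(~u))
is always true.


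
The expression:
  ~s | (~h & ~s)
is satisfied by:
  {s: False}


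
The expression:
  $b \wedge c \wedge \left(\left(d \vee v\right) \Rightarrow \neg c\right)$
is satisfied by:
  {c: True, b: True, d: False, v: False}


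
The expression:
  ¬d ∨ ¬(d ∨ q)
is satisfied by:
  {d: False}


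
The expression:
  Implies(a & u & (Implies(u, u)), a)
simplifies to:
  True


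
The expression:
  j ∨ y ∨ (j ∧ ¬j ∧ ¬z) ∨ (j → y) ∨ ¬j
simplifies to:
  True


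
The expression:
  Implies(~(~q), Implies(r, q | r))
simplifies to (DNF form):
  True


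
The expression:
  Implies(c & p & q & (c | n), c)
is always true.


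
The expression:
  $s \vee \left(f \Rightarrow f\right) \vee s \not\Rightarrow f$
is always true.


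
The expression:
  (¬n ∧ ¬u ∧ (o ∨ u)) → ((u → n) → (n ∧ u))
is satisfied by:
  {n: True, u: True, o: False}
  {n: True, o: False, u: False}
  {u: True, o: False, n: False}
  {u: False, o: False, n: False}
  {n: True, u: True, o: True}
  {n: True, o: True, u: False}
  {u: True, o: True, n: False}


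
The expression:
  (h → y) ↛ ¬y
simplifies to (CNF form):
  y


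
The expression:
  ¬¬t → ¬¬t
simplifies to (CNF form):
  True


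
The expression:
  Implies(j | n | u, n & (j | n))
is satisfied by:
  {n: True, j: False, u: False}
  {n: True, u: True, j: False}
  {n: True, j: True, u: False}
  {n: True, u: True, j: True}
  {u: False, j: False, n: False}


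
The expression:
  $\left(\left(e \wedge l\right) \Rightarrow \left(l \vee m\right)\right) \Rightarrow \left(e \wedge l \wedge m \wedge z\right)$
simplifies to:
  $e \wedge l \wedge m \wedge z$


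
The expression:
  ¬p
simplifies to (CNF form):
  ¬p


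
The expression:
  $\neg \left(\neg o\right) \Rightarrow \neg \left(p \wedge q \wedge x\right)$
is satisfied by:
  {p: False, q: False, x: False, o: False}
  {o: True, p: False, q: False, x: False}
  {x: True, p: False, q: False, o: False}
  {o: True, x: True, p: False, q: False}
  {q: True, o: False, p: False, x: False}
  {o: True, q: True, p: False, x: False}
  {x: True, q: True, o: False, p: False}
  {o: True, x: True, q: True, p: False}
  {p: True, x: False, q: False, o: False}
  {o: True, p: True, x: False, q: False}
  {x: True, p: True, o: False, q: False}
  {o: True, x: True, p: True, q: False}
  {q: True, p: True, x: False, o: False}
  {o: True, q: True, p: True, x: False}
  {x: True, q: True, p: True, o: False}


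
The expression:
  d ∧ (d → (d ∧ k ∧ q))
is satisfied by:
  {d: True, q: True, k: True}


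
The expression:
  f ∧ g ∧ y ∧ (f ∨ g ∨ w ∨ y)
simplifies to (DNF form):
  f ∧ g ∧ y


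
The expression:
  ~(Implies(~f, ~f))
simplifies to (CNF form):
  False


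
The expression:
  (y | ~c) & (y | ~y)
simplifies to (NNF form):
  y | ~c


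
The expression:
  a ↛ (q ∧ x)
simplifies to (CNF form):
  a ∧ (¬q ∨ ¬x)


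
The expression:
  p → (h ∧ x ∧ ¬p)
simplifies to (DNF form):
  ¬p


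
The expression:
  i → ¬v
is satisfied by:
  {v: False, i: False}
  {i: True, v: False}
  {v: True, i: False}


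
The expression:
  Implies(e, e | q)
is always true.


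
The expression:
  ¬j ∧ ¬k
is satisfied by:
  {j: False, k: False}


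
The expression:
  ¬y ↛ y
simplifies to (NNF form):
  ¬y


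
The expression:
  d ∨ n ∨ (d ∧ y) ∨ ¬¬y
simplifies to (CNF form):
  d ∨ n ∨ y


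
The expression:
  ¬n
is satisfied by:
  {n: False}


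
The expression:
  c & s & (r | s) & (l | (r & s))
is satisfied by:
  {c: True, s: True, r: True, l: True}
  {c: True, s: True, r: True, l: False}
  {c: True, s: True, l: True, r: False}


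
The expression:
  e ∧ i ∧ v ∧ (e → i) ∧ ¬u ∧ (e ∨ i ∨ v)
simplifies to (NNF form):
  e ∧ i ∧ v ∧ ¬u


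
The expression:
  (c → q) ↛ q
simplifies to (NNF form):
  ¬c ∧ ¬q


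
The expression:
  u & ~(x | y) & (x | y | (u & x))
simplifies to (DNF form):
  False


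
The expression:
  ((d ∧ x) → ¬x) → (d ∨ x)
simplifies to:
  d ∨ x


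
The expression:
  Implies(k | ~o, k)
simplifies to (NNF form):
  k | o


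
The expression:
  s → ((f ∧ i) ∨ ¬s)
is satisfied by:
  {i: True, f: True, s: False}
  {i: True, f: False, s: False}
  {f: True, i: False, s: False}
  {i: False, f: False, s: False}
  {i: True, s: True, f: True}


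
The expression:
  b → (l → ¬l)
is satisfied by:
  {l: False, b: False}
  {b: True, l: False}
  {l: True, b: False}


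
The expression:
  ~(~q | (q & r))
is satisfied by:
  {q: True, r: False}


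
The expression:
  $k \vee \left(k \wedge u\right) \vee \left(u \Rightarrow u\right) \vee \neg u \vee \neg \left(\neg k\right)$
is always true.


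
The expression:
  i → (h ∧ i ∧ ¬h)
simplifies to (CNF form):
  ¬i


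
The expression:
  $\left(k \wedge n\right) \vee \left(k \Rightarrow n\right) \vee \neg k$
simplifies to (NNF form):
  $n \vee \neg k$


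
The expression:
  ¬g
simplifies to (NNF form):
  ¬g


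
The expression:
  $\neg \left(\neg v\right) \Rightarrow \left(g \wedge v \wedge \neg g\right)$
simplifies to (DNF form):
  $\neg v$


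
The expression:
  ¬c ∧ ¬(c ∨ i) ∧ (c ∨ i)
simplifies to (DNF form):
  False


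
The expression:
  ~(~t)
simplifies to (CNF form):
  t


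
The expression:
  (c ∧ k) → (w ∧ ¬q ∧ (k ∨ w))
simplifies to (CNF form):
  (w ∨ ¬c ∨ ¬k) ∧ (¬c ∨ ¬k ∨ ¬q)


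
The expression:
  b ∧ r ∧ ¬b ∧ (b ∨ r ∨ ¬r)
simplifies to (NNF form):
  False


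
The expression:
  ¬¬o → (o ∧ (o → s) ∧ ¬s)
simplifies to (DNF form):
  ¬o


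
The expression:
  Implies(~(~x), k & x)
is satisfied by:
  {k: True, x: False}
  {x: False, k: False}
  {x: True, k: True}


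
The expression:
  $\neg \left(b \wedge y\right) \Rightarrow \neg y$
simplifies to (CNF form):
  $b \vee \neg y$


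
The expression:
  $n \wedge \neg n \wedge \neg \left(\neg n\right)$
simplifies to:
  $\text{False}$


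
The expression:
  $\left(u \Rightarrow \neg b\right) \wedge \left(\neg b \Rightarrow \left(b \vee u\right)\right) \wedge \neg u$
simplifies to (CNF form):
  $b \wedge \neg u$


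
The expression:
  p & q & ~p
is never true.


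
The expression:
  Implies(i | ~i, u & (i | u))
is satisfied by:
  {u: True}


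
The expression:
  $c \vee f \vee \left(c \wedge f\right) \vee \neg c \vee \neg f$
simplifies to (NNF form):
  $\text{True}$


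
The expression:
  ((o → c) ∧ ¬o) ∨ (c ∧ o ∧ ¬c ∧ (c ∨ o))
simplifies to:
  ¬o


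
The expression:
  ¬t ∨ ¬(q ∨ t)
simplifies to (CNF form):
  ¬t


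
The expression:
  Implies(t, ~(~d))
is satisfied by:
  {d: True, t: False}
  {t: False, d: False}
  {t: True, d: True}


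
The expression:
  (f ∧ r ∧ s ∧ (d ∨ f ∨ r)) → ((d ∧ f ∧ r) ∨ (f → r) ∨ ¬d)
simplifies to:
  True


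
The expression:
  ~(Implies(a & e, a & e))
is never true.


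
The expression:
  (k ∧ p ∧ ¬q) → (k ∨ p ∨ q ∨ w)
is always true.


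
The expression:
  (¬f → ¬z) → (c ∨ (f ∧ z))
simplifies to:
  c ∨ z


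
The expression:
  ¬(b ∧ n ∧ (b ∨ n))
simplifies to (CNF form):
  ¬b ∨ ¬n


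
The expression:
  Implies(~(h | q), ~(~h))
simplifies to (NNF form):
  h | q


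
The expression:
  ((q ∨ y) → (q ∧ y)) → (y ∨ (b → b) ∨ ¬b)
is always true.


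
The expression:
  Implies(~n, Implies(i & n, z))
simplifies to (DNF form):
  True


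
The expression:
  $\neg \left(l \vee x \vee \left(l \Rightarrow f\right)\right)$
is never true.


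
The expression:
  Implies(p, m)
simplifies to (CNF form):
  m | ~p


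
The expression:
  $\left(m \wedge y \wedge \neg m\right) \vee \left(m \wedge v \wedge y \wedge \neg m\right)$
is never true.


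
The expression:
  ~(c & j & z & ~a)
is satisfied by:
  {a: True, c: False, z: False, j: False}
  {a: False, c: False, z: False, j: False}
  {j: True, a: True, c: False, z: False}
  {j: True, a: False, c: False, z: False}
  {a: True, z: True, j: False, c: False}
  {z: True, j: False, c: False, a: False}
  {j: True, z: True, a: True, c: False}
  {j: True, z: True, a: False, c: False}
  {a: True, c: True, j: False, z: False}
  {c: True, j: False, z: False, a: False}
  {a: True, j: True, c: True, z: False}
  {j: True, c: True, a: False, z: False}
  {a: True, z: True, c: True, j: False}
  {z: True, c: True, j: False, a: False}
  {j: True, z: True, c: True, a: True}


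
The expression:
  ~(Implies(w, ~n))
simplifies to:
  n & w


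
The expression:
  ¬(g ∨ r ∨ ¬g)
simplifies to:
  False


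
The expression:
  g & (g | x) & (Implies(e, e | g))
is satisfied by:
  {g: True}


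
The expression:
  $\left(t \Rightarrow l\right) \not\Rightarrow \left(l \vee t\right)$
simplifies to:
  $\neg l \wedge \neg t$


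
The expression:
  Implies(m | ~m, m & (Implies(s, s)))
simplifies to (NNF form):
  m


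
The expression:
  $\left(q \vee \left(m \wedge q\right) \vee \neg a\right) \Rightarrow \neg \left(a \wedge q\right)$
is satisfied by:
  {q: False, a: False}
  {a: True, q: False}
  {q: True, a: False}


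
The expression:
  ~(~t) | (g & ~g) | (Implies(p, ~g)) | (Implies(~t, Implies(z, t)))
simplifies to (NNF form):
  t | ~g | ~p | ~z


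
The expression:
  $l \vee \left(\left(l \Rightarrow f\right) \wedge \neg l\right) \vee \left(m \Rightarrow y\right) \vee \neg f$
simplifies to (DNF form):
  $\text{True}$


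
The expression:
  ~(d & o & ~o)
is always true.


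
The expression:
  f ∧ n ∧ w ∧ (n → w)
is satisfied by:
  {w: True, f: True, n: True}


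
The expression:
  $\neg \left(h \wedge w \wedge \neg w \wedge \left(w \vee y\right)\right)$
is always true.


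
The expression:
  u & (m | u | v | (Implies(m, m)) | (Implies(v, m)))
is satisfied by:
  {u: True}


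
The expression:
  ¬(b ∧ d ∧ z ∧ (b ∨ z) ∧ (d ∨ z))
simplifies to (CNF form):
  ¬b ∨ ¬d ∨ ¬z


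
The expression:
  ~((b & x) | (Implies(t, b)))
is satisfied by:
  {t: True, b: False}


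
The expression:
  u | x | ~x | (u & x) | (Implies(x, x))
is always true.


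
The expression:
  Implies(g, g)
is always true.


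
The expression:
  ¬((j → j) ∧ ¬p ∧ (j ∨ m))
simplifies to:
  p ∨ (¬j ∧ ¬m)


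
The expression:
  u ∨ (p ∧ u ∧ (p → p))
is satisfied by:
  {u: True}


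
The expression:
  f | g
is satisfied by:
  {g: True, f: True}
  {g: True, f: False}
  {f: True, g: False}


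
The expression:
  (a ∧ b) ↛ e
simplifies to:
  a ∧ b ∧ ¬e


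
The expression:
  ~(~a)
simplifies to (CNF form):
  a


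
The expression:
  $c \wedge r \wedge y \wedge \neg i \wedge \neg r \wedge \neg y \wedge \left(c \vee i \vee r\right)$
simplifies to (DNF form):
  $\text{False}$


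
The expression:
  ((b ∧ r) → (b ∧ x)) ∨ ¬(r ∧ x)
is always true.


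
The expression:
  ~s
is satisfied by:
  {s: False}


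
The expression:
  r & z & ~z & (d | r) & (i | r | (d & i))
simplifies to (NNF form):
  False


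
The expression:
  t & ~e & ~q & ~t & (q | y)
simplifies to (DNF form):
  False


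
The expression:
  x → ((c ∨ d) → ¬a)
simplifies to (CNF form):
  (¬a ∨ ¬c ∨ ¬x) ∧ (¬a ∨ ¬d ∨ ¬x)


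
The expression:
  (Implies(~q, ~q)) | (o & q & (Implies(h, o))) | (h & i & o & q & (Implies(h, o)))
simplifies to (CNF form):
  True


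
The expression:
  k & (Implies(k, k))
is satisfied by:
  {k: True}


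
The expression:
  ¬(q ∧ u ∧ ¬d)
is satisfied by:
  {d: True, u: False, q: False}
  {u: False, q: False, d: False}
  {d: True, q: True, u: False}
  {q: True, u: False, d: False}
  {d: True, u: True, q: False}
  {u: True, d: False, q: False}
  {d: True, q: True, u: True}


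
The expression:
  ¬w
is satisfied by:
  {w: False}


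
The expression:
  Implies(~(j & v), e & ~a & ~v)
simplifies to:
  (e | v) & (j | ~v) & (v | ~a)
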